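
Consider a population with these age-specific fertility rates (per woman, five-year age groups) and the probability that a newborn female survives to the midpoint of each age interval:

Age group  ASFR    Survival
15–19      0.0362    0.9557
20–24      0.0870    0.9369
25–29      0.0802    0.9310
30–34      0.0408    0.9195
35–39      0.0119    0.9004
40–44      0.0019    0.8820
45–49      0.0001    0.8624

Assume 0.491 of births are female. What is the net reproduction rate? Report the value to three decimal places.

Proportion female at birth = 0.491.
Survival-weighted fertility by age (5·fₓ·Sₓ):
  15–19: 5 × 0.0362 × 0.9557 = 0.17298
  20–24: 5 × 0.0870 × 0.9369 = 0.40755
  25–29: 5 × 0.0802 × 0.9310 = 0.37333
  30–34: 5 × 0.0408 × 0.9195 = 0.18758
  35–39: 5 × 0.0119 × 0.9004 = 0.05357
  40–44: 5 × 0.0019 × 0.8820 = 0.00838
  45–49: 5 × 0.0001 × 0.8624 = 0.00043
Sum = 1.20382
NRR = 0.491 × 1.20382 = 0.59108
An NRR under 1 implies long-run decline under these rates.

0.591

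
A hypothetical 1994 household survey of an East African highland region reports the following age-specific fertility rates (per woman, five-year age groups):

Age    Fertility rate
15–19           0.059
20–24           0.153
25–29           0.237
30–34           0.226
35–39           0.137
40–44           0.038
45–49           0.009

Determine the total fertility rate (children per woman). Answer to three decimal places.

Sum of ASFRs = 0.059 + 0.153 + 0.237 + 0.226 + 0.137 + 0.038 + 0.009 = 0.859
TFR = 5 × 0.859 = 4.295

4.295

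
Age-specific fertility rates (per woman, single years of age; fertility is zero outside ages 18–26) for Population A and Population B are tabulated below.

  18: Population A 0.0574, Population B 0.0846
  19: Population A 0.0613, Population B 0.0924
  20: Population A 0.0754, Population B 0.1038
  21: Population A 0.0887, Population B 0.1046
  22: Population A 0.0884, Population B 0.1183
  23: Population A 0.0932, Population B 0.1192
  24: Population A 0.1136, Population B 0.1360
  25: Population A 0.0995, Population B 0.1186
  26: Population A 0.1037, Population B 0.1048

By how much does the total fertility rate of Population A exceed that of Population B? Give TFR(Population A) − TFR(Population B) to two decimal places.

Population A:
  Sum of ASFRs = 0.0574 + 0.0613 + 0.0754 + 0.0887 + 0.0884 + 0.0932 + 0.1136 + 0.0995 + 0.1037 = 0.7812
  TFR = 0.7812
Population B:
  Sum of ASFRs = 0.0846 + 0.0924 + 0.1038 + 0.1046 + 0.1183 + 0.1192 + 0.1360 + 0.1186 + 0.1048 = 0.9823
  TFR = 0.9823
Difference = 0.7812 − 0.9823 = -0.2011

-0.20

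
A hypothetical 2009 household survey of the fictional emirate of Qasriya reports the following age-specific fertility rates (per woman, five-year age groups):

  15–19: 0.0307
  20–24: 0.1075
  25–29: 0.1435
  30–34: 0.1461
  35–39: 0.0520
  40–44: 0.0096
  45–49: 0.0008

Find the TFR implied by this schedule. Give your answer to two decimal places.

2.45

Sum of ASFRs = 0.0307 + 0.1075 + 0.1435 + 0.1461 + 0.0520 + 0.0096 + 0.0008 = 0.4902
TFR = 5 × 0.4902 = 2.451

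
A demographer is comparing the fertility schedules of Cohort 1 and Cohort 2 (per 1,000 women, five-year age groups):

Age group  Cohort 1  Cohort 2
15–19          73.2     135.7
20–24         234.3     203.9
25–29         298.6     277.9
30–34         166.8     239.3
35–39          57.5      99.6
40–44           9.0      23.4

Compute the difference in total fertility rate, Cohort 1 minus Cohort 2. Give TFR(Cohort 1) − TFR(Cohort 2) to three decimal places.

Cohort 1:
  Sum of ASFRs = 73.2 + 234.3 + 298.6 + 166.8 + 57.5 + 9.0 = 839.4
  TFR = 5 × 839.4 / 1000 = 4.197
Cohort 2:
  Sum of ASFRs = 135.7 + 203.9 + 277.9 + 239.3 + 99.6 + 23.4 = 979.8
  TFR = 5 × 979.8 / 1000 = 4.899
Difference = 4.197 − 4.899 = -0.702

-0.702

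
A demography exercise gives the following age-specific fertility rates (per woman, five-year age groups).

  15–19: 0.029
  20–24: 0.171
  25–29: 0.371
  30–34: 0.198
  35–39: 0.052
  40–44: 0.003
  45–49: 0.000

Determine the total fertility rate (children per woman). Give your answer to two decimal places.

Sum of ASFRs = 0.029 + 0.171 + 0.371 + 0.198 + 0.052 + 0.003 + 0.000 = 0.824
TFR = 5 × 0.824 = 4.12

4.12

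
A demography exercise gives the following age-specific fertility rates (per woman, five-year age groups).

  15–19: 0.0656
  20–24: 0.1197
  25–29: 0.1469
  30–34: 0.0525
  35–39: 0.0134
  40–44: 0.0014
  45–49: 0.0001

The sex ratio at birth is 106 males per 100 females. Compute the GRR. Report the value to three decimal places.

0.970

Proportion female at birth = 100 / (100 + 106) = 0.48544.
Sum of ASFRs = 0.0656 + 0.1197 + 0.1469 + 0.0525 + 0.0134 + 0.0014 + 0.0001 = 0.3996
TFR = 5 × 0.3996 = 1.998
GRR = 0.48544 × 1.998 = 0.96991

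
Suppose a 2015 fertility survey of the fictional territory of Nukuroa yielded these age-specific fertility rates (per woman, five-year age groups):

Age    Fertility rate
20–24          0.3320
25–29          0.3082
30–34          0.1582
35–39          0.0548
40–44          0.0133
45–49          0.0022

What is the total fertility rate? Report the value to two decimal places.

4.34

Sum of ASFRs = 0.3320 + 0.3082 + 0.1582 + 0.0548 + 0.0133 + 0.0022 = 0.8687
TFR = 5 × 0.8687 = 4.3435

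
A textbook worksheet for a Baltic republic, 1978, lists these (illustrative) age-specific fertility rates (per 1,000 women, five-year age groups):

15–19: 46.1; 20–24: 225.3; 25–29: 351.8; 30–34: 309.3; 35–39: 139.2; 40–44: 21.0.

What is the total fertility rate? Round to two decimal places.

Sum of ASFRs = 46.1 + 225.3 + 351.8 + 309.3 + 139.2 + 21.0 = 1092.7
TFR = 5 × 1092.7 / 1000 = 5.4635

5.46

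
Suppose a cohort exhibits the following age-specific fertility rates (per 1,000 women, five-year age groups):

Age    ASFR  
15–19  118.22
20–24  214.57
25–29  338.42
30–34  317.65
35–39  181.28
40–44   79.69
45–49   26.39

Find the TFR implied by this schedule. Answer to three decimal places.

Sum of ASFRs = 118.22 + 214.57 + 338.42 + 317.65 + 181.28 + 79.69 + 26.39 = 1276.22
TFR = 5 × 1276.22 / 1000 = 6.3811

6.381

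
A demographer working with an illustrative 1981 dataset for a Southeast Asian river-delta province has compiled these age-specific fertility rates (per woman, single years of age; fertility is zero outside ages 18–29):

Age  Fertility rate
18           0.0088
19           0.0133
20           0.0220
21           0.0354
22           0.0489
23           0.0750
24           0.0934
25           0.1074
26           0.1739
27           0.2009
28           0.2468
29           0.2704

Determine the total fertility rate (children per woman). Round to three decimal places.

Sum of ASFRs = 0.0088 + 0.0133 + 0.0220 + 0.0354 + 0.0489 + 0.0750 + 0.0934 + 0.1074 + 0.1739 + 0.2009 + 0.2468 + 0.2704 = 1.2962
TFR = 1.2962

1.296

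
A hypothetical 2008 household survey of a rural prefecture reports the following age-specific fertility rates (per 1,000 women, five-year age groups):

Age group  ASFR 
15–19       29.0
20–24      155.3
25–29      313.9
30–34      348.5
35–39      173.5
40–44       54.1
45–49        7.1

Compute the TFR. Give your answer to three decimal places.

5.407

Sum of ASFRs = 29.0 + 155.3 + 313.9 + 348.5 + 173.5 + 54.1 + 7.1 = 1081.4
TFR = 5 × 1081.4 / 1000 = 5.407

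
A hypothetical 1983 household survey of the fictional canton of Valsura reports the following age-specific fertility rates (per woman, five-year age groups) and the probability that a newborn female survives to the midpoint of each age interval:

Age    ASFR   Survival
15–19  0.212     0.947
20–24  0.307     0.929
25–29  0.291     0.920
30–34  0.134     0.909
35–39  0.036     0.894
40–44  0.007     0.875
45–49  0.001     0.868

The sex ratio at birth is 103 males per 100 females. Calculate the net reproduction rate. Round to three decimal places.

Proportion female at birth = 100 / (100 + 103) = 0.49261.
Per-age-group product (5 × ASFR × survival probability):
  15–19: 5 × 0.212 × 0.947 = 1.00382
  20–24: 5 × 0.307 × 0.929 = 1.42602
  25–29: 5 × 0.291 × 0.920 = 1.33860
  30–34: 5 × 0.134 × 0.909 = 0.60903
  35–39: 5 × 0.036 × 0.894 = 0.16092
  40–44: 5 × 0.007 × 0.875 = 0.03063
  45–49: 5 × 0.001 × 0.868 = 0.00434
Sum = 4.57336
NRR = 0.49261 × 4.57336 = 2.25288

2.253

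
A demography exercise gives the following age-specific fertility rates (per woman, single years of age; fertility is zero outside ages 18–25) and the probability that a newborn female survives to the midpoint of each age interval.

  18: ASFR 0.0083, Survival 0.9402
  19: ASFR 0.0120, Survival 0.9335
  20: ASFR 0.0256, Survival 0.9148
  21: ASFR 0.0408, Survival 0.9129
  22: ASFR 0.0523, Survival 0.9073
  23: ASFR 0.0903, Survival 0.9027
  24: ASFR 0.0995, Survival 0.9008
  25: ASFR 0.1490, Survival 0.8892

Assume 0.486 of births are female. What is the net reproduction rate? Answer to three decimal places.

0.209

Proportion female at birth = 0.486.
Per-age-group product (1 × ASFR × survival probability):
  18: 1 × 0.0083 × 0.9402 = 0.00780
  19: 1 × 0.0120 × 0.9335 = 0.01120
  20: 1 × 0.0256 × 0.9148 = 0.02342
  21: 1 × 0.0408 × 0.9129 = 0.03725
  22: 1 × 0.0523 × 0.9073 = 0.04745
  23: 1 × 0.0903 × 0.9027 = 0.08151
  24: 1 × 0.0995 × 0.9008 = 0.08963
  25: 1 × 0.1490 × 0.8892 = 0.13249
Sum = 0.43075
NRR = 0.486 × 0.43075 = 0.20934
NRR < 1, so the cohort does not fully replace itself.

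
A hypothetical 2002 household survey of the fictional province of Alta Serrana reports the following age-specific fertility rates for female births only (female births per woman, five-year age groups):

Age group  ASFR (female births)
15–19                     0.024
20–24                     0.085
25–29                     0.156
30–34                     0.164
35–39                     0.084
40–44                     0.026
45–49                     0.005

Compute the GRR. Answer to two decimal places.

2.72

Sum of female ASFRs = 0.024 + 0.085 + 0.156 + 0.164 + 0.084 + 0.026 + 0.005 = 0.544
GRR = 5 × 0.544 = 2.72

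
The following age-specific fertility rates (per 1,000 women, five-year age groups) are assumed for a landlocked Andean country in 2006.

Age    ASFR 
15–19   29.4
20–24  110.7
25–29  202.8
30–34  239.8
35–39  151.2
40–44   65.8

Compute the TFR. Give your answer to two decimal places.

4.00

Sum of ASFRs = 29.4 + 110.7 + 202.8 + 239.8 + 151.2 + 65.8 = 799.7
TFR = 5 × 799.7 / 1000 = 3.9985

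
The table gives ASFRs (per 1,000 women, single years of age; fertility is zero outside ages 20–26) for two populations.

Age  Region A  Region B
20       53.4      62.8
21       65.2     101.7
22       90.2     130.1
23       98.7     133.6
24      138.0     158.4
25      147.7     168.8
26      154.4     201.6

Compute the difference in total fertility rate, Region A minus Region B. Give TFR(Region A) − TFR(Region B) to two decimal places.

Region A:
  Sum of ASFRs = 53.4 + 65.2 + 90.2 + 98.7 + 138.0 + 147.7 + 154.4 = 747.6
  TFR = 747.6 / 1000 = 0.7476
Region B:
  Sum of ASFRs = 62.8 + 101.7 + 130.1 + 133.6 + 158.4 + 168.8 + 201.6 = 957.0
  TFR = 957.0 / 1000 = 0.957
Difference = 0.7476 − 0.957 = -0.2094

-0.21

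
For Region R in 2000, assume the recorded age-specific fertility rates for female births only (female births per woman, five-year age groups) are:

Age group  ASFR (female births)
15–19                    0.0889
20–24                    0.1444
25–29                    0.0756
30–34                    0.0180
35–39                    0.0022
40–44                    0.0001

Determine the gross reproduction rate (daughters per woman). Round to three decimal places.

Sum of female ASFRs = 0.0889 + 0.1444 + 0.0756 + 0.0180 + 0.0022 + 0.0001 = 0.3292
GRR = 5 × 0.3292 = 1.646

1.646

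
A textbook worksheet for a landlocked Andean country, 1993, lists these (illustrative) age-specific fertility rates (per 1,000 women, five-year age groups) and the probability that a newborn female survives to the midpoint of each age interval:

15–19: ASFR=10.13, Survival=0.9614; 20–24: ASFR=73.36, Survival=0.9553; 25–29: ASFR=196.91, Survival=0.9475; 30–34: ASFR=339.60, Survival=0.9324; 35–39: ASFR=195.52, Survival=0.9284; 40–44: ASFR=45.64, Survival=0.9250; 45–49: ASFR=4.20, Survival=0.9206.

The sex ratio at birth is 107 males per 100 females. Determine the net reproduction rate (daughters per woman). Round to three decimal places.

Proportion female at birth = 100 / (100 + 107) = 0.48309.
Survival-weighted fertility by age (5·fₓ·Sₓ):
  15–19: 5 × 10.13/1000 × 0.9614 = 0.04869
  20–24: 5 × 73.36/1000 × 0.9553 = 0.35040
  25–29: 5 × 196.91/1000 × 0.9475 = 0.93286
  30–34: 5 × 339.60/1000 × 0.9324 = 1.58322
  35–39: 5 × 195.52/1000 × 0.9284 = 0.90760
  40–44: 5 × 45.64/1000 × 0.9250 = 0.21109
  45–49: 5 × 4.20/1000 × 0.9206 = 0.01933
Sum = 4.05319
NRR = 0.48309 × 4.05319 = 1.95806

1.958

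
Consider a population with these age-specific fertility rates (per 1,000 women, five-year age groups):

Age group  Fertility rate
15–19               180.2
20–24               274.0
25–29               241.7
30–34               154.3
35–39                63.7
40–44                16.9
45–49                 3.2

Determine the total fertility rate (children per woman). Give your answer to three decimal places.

4.670

Sum of ASFRs = 180.2 + 274.0 + 241.7 + 154.3 + 63.7 + 16.9 + 3.2 = 934.0
TFR = 5 × 934.0 / 1000 = 4.67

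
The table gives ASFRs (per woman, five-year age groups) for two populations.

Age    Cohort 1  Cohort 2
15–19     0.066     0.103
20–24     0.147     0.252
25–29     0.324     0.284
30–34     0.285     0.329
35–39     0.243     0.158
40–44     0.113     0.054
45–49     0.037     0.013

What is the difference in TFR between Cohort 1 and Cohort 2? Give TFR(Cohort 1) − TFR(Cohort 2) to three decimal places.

0.110

Cohort 1:
  Sum of ASFRs = 0.066 + 0.147 + 0.324 + 0.285 + 0.243 + 0.113 + 0.037 = 1.215
  TFR = 5 × 1.215 = 6.075
Cohort 2:
  Sum of ASFRs = 0.103 + 0.252 + 0.284 + 0.329 + 0.158 + 0.054 + 0.013 = 1.193
  TFR = 5 × 1.193 = 5.965
Difference = 6.075 − 5.965 = 0.11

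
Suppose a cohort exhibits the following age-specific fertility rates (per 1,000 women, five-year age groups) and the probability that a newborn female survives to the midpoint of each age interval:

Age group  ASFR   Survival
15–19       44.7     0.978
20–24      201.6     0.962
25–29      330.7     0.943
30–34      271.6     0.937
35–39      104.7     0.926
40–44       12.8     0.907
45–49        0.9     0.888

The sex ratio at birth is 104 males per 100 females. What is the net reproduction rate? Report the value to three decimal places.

2.239

Proportion female at birth = 100 / (100 + 104) = 0.49020.
Each age group contributes 5 × ASFR × survival:
  15–19: 5 × 44.7/1000 × 0.978 = 0.21858
  20–24: 5 × 201.6/1000 × 0.962 = 0.96970
  25–29: 5 × 330.7/1000 × 0.943 = 1.55925
  30–34: 5 × 271.6/1000 × 0.937 = 1.27245
  35–39: 5 × 104.7/1000 × 0.926 = 0.48476
  40–44: 5 × 12.8/1000 × 0.907 = 0.05805
  45–49: 5 × 0.9/1000 × 0.888 = 0.00400
Sum = 4.56679
NRR = 0.49020 × 4.56679 = 2.23864
With NRR above 1 the population is above replacement fertility.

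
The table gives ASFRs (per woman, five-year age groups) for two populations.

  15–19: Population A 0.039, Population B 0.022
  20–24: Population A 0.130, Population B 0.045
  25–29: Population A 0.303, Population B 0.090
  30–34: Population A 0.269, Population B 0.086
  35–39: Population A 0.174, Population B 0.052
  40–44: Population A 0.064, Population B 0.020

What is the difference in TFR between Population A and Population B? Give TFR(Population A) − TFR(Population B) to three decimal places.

Population A:
  Sum of ASFRs = 0.039 + 0.130 + 0.303 + 0.269 + 0.174 + 0.064 = 0.979
  TFR = 5 × 0.979 = 4.895
Population B:
  Sum of ASFRs = 0.022 + 0.045 + 0.090 + 0.086 + 0.052 + 0.020 = 0.315
  TFR = 5 × 0.315 = 1.575
Difference = 4.895 − 1.575 = 3.32

3.320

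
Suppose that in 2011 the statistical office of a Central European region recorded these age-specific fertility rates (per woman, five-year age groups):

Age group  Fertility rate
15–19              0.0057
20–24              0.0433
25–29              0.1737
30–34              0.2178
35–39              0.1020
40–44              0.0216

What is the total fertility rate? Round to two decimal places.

2.82

Sum of ASFRs = 0.0057 + 0.0433 + 0.1737 + 0.2178 + 0.1020 + 0.0216 = 0.5641
TFR = 5 × 0.5641 = 2.8205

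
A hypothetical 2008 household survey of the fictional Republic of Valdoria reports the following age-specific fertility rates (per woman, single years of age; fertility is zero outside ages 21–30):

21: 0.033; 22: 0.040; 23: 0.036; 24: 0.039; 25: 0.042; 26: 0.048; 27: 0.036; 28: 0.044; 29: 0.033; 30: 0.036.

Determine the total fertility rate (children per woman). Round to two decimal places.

0.39

Sum of ASFRs = 0.033 + 0.040 + 0.036 + 0.039 + 0.042 + 0.048 + 0.036 + 0.044 + 0.033 + 0.036 = 0.387
TFR = 0.387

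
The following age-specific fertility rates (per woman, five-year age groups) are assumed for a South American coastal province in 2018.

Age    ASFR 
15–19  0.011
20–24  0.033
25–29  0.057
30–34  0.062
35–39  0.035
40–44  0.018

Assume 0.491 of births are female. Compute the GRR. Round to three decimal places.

0.530

Proportion female at birth = 0.491.
Sum of ASFRs = 0.011 + 0.033 + 0.057 + 0.062 + 0.035 + 0.018 = 0.216
TFR = 5 × 0.216 = 1.08
GRR = 0.491 × 1.08 = 0.53028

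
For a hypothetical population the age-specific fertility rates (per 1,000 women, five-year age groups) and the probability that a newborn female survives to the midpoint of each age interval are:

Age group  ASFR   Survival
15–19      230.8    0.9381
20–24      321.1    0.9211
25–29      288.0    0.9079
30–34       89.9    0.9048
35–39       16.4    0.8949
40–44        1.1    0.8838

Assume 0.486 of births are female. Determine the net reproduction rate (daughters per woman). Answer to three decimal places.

2.116

Proportion female at birth = 0.486.
Each age group contributes 5 × ASFR × survival:
  15–19: 5 × 230.8/1000 × 0.9381 = 1.08257
  20–24: 5 × 321.1/1000 × 0.9211 = 1.47883
  25–29: 5 × 288.0/1000 × 0.9079 = 1.30738
  30–34: 5 × 89.9/1000 × 0.9048 = 0.40671
  35–39: 5 × 16.4/1000 × 0.8949 = 0.07338
  40–44: 5 × 1.1/1000 × 0.8838 = 0.00486
Sum = 4.35373
NRR = 0.486 × 4.35373 = 2.11591
NRR > 1, so each generation more than replaces itself.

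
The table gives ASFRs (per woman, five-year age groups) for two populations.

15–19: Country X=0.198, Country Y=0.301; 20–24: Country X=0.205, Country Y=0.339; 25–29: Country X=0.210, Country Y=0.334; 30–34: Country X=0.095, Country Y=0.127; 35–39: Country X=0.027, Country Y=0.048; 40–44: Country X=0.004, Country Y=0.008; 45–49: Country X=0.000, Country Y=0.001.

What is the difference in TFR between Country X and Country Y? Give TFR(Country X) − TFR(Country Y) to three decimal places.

Country X:
  Sum of ASFRs = 0.198 + 0.205 + 0.210 + 0.095 + 0.027 + 0.004 + 0.000 = 0.739
  TFR = 5 × 0.739 = 3.695
Country Y:
  Sum of ASFRs = 0.301 + 0.339 + 0.334 + 0.127 + 0.048 + 0.008 + 0.001 = 1.158
  TFR = 5 × 1.158 = 5.79
Difference = 3.695 − 5.79 = -2.095

-2.095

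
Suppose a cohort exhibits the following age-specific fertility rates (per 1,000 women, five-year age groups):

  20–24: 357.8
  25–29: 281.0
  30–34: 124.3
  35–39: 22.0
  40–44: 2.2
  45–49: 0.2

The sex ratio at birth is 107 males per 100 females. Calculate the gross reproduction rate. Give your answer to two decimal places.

Proportion female at birth = 100 / (100 + 107) = 0.48309.
Sum of ASFRs = 357.8 + 281.0 + 124.3 + 22.0 + 2.2 + 0.2 = 787.5
TFR = 5 × 787.5 / 1000 = 3.9375
GRR = 0.48309 × 3.9375 = 1.90217

1.90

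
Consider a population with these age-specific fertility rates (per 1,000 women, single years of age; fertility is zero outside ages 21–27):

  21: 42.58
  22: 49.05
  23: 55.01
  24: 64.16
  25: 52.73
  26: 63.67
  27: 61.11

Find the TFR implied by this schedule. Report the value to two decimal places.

0.39

Sum of ASFRs = 42.58 + 49.05 + 55.01 + 64.16 + 52.73 + 63.67 + 61.11 = 388.31
TFR = 388.31 / 1000 = 0.38831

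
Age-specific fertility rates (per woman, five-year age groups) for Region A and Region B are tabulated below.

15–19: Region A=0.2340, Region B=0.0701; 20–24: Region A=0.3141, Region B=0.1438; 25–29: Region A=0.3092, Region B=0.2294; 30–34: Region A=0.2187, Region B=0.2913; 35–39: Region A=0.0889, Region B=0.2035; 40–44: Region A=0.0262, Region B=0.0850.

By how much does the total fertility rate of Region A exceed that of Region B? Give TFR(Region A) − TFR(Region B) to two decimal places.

0.84

Region A:
  Sum of ASFRs = 0.2340 + 0.3141 + 0.3092 + 0.2187 + 0.0889 + 0.0262 = 1.1911
  TFR = 5 × 1.1911 = 5.9555
Region B:
  Sum of ASFRs = 0.0701 + 0.1438 + 0.2294 + 0.2913 + 0.2035 + 0.0850 = 1.0231
  TFR = 5 × 1.0231 = 5.1155
Difference = 5.9555 − 5.1155 = 0.84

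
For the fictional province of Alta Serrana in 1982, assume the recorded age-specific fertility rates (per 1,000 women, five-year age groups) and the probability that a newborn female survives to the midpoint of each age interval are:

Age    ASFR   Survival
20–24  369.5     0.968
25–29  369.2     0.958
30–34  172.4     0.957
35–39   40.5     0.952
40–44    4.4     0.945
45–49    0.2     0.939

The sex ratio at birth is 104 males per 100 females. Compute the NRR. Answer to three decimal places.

2.253

Proportion female at birth = 100 / (100 + 104) = 0.49020.
Each age group contributes 5 × ASFR × survival:
  20–24: 5 × 369.5/1000 × 0.968 = 1.78838
  25–29: 5 × 369.2/1000 × 0.958 = 1.76847
  30–34: 5 × 172.4/1000 × 0.957 = 0.82493
  35–39: 5 × 40.5/1000 × 0.952 = 0.19278
  40–44: 5 × 4.4/1000 × 0.945 = 0.02079
  45–49: 5 × 0.2/1000 × 0.939 = 0.00094
Sum = 4.59629
NRR = 0.49020 × 4.59629 = 2.25310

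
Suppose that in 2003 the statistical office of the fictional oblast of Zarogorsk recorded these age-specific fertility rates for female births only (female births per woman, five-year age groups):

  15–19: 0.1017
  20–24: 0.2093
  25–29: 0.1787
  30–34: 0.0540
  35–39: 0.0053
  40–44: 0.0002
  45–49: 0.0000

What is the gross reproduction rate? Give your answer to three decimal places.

2.746

Sum of female ASFRs = 0.1017 + 0.2093 + 0.1787 + 0.0540 + 0.0053 + 0.0002 + 0.0000 = 0.5492
GRR = 5 × 0.5492 = 2.746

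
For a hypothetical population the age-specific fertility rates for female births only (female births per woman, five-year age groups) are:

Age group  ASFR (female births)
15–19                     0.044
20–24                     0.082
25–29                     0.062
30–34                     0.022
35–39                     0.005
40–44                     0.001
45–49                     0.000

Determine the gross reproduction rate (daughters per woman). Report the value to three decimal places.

Sum of female ASFRs = 0.044 + 0.082 + 0.062 + 0.022 + 0.005 + 0.001 + 0.000 = 0.216
GRR = 5 × 0.216 = 1.08

1.080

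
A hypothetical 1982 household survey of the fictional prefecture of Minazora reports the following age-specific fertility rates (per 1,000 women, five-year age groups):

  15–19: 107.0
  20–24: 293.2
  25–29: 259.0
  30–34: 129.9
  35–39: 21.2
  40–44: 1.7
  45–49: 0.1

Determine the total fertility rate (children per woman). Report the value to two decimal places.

4.06

Sum of ASFRs = 107.0 + 293.2 + 259.0 + 129.9 + 21.2 + 1.7 + 0.1 = 812.1
TFR = 5 × 812.1 / 1000 = 4.0605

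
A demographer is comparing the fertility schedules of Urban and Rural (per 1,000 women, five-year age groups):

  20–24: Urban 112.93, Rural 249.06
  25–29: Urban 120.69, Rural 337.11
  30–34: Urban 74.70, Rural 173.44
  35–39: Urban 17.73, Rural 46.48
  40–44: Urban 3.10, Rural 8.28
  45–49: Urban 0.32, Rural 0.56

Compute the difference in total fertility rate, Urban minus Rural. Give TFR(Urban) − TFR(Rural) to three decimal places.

-2.427

Urban:
  Sum of ASFRs = 112.93 + 120.69 + 74.70 + 17.73 + 3.10 + 0.32 = 329.47
  TFR = 5 × 329.47 / 1000 = 1.64735
Rural:
  Sum of ASFRs = 249.06 + 337.11 + 173.44 + 46.48 + 8.28 + 0.56 = 814.93
  TFR = 5 × 814.93 / 1000 = 4.07465
Difference = 1.64735 − 4.07465 = -2.4273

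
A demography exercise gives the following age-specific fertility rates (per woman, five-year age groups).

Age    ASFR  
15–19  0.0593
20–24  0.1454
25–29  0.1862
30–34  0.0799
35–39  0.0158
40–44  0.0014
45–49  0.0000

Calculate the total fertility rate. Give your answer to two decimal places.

Sum of ASFRs = 0.0593 + 0.1454 + 0.1862 + 0.0799 + 0.0158 + 0.0014 + 0.0000 = 0.4880
TFR = 5 × 0.4880 = 2.44

2.44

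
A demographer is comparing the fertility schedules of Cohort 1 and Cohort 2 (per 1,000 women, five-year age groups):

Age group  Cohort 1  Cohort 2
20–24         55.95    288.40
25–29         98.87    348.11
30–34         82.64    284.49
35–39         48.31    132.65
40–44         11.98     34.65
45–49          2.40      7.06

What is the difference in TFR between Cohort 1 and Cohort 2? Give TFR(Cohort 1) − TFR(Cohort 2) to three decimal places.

-3.976

Cohort 1:
  Sum of ASFRs = 55.95 + 98.87 + 82.64 + 48.31 + 11.98 + 2.40 = 300.15
  TFR = 5 × 300.15 / 1000 = 1.50075
Cohort 2:
  Sum of ASFRs = 288.40 + 348.11 + 284.49 + 132.65 + 34.65 + 7.06 = 1095.36
  TFR = 5 × 1095.36 / 1000 = 5.4768
Difference = 1.50075 − 5.4768 = -3.97605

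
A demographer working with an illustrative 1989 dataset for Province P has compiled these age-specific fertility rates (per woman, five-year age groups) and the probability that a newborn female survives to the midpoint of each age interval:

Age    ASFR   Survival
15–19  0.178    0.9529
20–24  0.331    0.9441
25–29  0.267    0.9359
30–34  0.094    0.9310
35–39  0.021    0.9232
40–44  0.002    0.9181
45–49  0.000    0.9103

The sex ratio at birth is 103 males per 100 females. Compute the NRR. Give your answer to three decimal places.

Proportion female at birth = 100 / (100 + 103) = 0.49261.
Survival-weighted fertility by age (5·fₓ·Sₓ):
  15–19: 5 × 0.178 × 0.9529 = 0.84808
  20–24: 5 × 0.331 × 0.9441 = 1.56249
  25–29: 5 × 0.267 × 0.9359 = 1.24943
  30–34: 5 × 0.094 × 0.9310 = 0.43757
  35–39: 5 × 0.021 × 0.9232 = 0.09694
  40–44: 5 × 0.002 × 0.9181 = 0.00918
  45–49: 5 × 0.000 × 0.9103 = 0.00000
Sum = 4.20369
NRR = 0.49261 × 4.20369 = 2.07078
With NRR above 1 the population is above replacement fertility.

2.071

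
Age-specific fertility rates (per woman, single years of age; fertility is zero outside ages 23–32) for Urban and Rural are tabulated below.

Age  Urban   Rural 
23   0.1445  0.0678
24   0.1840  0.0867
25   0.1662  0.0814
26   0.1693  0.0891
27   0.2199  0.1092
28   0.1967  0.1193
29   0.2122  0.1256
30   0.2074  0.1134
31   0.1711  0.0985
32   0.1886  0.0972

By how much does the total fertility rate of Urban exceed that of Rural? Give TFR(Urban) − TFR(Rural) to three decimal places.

Urban:
  Sum of ASFRs = 0.1445 + 0.1840 + 0.1662 + 0.1693 + 0.2199 + 0.1967 + 0.2122 + 0.2074 + 0.1711 + 0.1886 = 1.8599
  TFR = 1.8599
Rural:
  Sum of ASFRs = 0.0678 + 0.0867 + 0.0814 + 0.0891 + 0.1092 + 0.1193 + 0.1256 + 0.1134 + 0.0985 + 0.0972 = 0.9882
  TFR = 0.9882
Difference = 1.8599 − 0.9882 = 0.8717

0.872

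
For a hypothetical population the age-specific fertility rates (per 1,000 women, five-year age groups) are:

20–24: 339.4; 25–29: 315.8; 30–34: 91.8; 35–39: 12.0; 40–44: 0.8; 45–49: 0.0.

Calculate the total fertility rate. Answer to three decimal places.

Sum of ASFRs = 339.4 + 315.8 + 91.8 + 12.0 + 0.8 + 0.0 = 759.8
TFR = 5 × 759.8 / 1000 = 3.799

3.799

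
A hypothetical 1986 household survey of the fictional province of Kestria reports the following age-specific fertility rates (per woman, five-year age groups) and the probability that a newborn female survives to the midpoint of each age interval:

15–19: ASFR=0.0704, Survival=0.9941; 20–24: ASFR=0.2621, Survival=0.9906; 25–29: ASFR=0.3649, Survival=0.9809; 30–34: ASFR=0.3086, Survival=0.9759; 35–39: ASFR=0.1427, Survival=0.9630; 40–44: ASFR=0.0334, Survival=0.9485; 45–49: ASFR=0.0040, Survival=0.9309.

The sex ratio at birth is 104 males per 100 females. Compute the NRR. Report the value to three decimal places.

2.847

Proportion female at birth = 100 / (100 + 104) = 0.49020.
Per-age-group product (5 × ASFR × survival probability):
  15–19: 5 × 0.0704 × 0.9941 = 0.34992
  20–24: 5 × 0.2621 × 0.9906 = 1.29818
  25–29: 5 × 0.3649 × 0.9809 = 1.78965
  30–34: 5 × 0.3086 × 0.9759 = 1.50581
  35–39: 5 × 0.1427 × 0.9630 = 0.68710
  40–44: 5 × 0.0334 × 0.9485 = 0.15840
  45–49: 5 × 0.0040 × 0.9309 = 0.01862
Sum = 5.80768
NRR = 0.49020 × 5.80768 = 2.84692
NRR > 1, so each generation more than replaces itself.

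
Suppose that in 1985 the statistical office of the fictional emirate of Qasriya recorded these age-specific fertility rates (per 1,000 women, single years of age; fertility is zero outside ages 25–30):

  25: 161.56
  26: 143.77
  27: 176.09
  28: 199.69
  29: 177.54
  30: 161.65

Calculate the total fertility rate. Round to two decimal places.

1.02

Sum of ASFRs = 161.56 + 143.77 + 176.09 + 199.69 + 177.54 + 161.65 = 1020.30
TFR = 1020.30 / 1000 = 1.0203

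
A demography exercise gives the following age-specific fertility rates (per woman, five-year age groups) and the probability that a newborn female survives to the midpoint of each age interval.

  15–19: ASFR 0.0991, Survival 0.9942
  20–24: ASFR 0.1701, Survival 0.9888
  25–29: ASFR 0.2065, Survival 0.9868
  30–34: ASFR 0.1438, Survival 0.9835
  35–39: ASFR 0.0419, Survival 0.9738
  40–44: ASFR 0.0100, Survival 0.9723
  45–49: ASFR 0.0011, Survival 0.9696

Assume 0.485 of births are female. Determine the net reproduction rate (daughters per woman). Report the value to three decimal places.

Proportion female at birth = 0.485.
Survival-weighted fertility by age (5·fₓ·Sₓ):
  15–19: 5 × 0.0991 × 0.9942 = 0.49263
  20–24: 5 × 0.1701 × 0.9888 = 0.84097
  25–29: 5 × 0.2065 × 0.9868 = 1.01887
  30–34: 5 × 0.1438 × 0.9835 = 0.70714
  35–39: 5 × 0.0419 × 0.9738 = 0.20401
  40–44: 5 × 0.0100 × 0.9723 = 0.04862
  45–49: 5 × 0.0011 × 0.9696 = 0.00533
Sum = 3.31757
NRR = 0.485 × 3.31757 = 1.60902

1.609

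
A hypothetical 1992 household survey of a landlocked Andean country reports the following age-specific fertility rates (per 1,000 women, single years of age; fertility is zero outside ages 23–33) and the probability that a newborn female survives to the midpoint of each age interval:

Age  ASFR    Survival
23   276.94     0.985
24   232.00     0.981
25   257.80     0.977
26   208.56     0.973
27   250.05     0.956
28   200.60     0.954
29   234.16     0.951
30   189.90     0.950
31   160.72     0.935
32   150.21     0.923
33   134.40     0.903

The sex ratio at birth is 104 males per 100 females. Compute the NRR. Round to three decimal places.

Proportion female at birth = 100 / (100 + 104) = 0.49020.
Weighting each age-specific rate by interval width and survival:
  23: 1 × 276.94/1000 × 0.985 = 0.27279
  24: 1 × 232.00/1000 × 0.981 = 0.22759
  25: 1 × 257.80/1000 × 0.977 = 0.25187
  26: 1 × 208.56/1000 × 0.973 = 0.20293
  27: 1 × 250.05/1000 × 0.956 = 0.23905
  28: 1 × 200.60/1000 × 0.954 = 0.19137
  29: 1 × 234.16/1000 × 0.951 = 0.22269
  30: 1 × 189.90/1000 × 0.950 = 0.18041
  31: 1 × 160.72/1000 × 0.935 = 0.15027
  32: 1 × 150.21/1000 × 0.923 = 0.13864
  33: 1 × 134.40/1000 × 0.903 = 0.12136
Sum = 2.19897
NRR = 0.49020 × 2.19897 = 1.07794

1.078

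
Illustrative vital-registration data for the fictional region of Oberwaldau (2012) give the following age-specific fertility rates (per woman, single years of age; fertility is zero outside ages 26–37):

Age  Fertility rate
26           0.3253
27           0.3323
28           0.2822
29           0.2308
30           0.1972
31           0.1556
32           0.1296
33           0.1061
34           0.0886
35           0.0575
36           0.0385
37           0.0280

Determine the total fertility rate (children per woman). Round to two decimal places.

1.97

Sum of ASFRs = 0.3253 + 0.3323 + 0.2822 + 0.2308 + 0.1972 + 0.1556 + 0.1296 + 0.1061 + 0.0886 + 0.0575 + 0.0385 + 0.0280 = 1.9717
TFR = 1.9717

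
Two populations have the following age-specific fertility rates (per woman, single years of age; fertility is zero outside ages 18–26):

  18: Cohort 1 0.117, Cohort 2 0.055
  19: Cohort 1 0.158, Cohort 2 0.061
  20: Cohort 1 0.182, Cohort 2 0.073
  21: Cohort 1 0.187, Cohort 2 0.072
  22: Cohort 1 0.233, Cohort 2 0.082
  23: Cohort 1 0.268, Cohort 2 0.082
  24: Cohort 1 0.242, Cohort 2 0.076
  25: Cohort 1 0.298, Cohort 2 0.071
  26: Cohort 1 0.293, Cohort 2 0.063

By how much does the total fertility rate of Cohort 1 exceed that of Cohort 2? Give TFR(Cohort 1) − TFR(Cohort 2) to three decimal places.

Cohort 1:
  Sum of ASFRs = 0.117 + 0.158 + 0.182 + 0.187 + 0.233 + 0.268 + 0.242 + 0.298 + 0.293 = 1.978
  TFR = 1.978
Cohort 2:
  Sum of ASFRs = 0.055 + 0.061 + 0.073 + 0.072 + 0.082 + 0.082 + 0.076 + 0.071 + 0.063 = 0.635
  TFR = 0.635
Difference = 1.978 − 0.635 = 1.343

1.343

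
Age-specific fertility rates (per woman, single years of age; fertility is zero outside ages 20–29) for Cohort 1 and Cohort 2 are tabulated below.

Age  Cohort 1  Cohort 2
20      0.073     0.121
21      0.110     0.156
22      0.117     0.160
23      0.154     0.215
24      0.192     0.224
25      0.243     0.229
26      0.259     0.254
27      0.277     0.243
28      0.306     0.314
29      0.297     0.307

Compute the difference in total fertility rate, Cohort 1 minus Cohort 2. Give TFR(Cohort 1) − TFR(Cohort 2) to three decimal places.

Cohort 1:
  Sum of ASFRs = 0.073 + 0.110 + 0.117 + 0.154 + 0.192 + 0.243 + 0.259 + 0.277 + 0.306 + 0.297 = 2.028
  TFR = 2.028
Cohort 2:
  Sum of ASFRs = 0.121 + 0.156 + 0.160 + 0.215 + 0.224 + 0.229 + 0.254 + 0.243 + 0.314 + 0.307 = 2.223
  TFR = 2.223
Difference = 2.028 − 2.223 = -0.195

-0.195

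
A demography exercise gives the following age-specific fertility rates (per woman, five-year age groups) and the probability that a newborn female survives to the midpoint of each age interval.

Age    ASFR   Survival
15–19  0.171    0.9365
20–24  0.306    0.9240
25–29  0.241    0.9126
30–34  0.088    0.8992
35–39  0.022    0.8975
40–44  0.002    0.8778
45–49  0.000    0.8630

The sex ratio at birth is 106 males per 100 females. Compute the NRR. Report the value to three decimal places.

Proportion female at birth = 100 / (100 + 106) = 0.48544.
Per-age-group product (5 × ASFR × survival probability):
  15–19: 5 × 0.171 × 0.9365 = 0.80071
  20–24: 5 × 0.306 × 0.9240 = 1.41372
  25–29: 5 × 0.241 × 0.9126 = 1.09968
  30–34: 5 × 0.088 × 0.8992 = 0.39565
  35–39: 5 × 0.022 × 0.8975 = 0.09873
  40–44: 5 × 0.002 × 0.8778 = 0.00878
  45–49: 5 × 0.000 × 0.8630 = 0.00000
Sum = 3.81727
NRR = 0.48544 × 3.81727 = 1.85306

1.853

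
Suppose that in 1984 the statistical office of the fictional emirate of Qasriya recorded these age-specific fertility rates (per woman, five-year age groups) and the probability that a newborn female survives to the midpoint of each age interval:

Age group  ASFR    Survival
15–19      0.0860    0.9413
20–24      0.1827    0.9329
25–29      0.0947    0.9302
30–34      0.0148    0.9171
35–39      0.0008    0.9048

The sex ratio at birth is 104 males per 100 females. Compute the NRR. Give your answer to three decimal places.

0.867

Proportion female at birth = 100 / (100 + 104) = 0.49020.
Each age group contributes 5 × ASFR × survival:
  15–19: 5 × 0.0860 × 0.9413 = 0.40476
  20–24: 5 × 0.1827 × 0.9329 = 0.85220
  25–29: 5 × 0.0947 × 0.9302 = 0.44045
  30–34: 5 × 0.0148 × 0.9171 = 0.06787
  35–39: 5 × 0.0008 × 0.9048 = 0.00362
Sum = 1.76890
NRR = 0.49020 × 1.76890 = 0.86711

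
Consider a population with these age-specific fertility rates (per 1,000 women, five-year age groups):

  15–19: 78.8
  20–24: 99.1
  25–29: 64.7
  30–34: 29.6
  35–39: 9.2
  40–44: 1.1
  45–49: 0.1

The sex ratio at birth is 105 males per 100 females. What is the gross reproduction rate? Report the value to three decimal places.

Proportion female at birth = 100 / (100 + 105) = 0.48780.
Sum of ASFRs = 78.8 + 99.1 + 64.7 + 29.6 + 9.2 + 1.1 + 0.1 = 282.6
TFR = 5 × 282.6 / 1000 = 1.413
GRR = 0.48780 × 1.413 = 0.68926

0.689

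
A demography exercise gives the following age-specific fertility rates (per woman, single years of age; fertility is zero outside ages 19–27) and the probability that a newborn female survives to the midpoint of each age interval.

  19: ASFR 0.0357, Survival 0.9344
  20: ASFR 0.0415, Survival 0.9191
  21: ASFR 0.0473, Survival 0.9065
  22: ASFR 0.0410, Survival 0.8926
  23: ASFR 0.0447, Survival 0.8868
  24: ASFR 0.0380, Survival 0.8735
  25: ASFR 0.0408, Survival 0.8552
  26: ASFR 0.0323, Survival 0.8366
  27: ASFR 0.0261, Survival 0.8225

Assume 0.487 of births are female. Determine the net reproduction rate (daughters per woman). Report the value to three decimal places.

0.150

Proportion female at birth = 0.487.
Survival-weighted fertility by age (1·fₓ·Sₓ):
  19: 1 × 0.0357 × 0.9344 = 0.03336
  20: 1 × 0.0415 × 0.9191 = 0.03814
  21: 1 × 0.0473 × 0.9065 = 0.04288
  22: 1 × 0.0410 × 0.8926 = 0.03660
  23: 1 × 0.0447 × 0.8868 = 0.03964
  24: 1 × 0.0380 × 0.8735 = 0.03319
  25: 1 × 0.0408 × 0.8552 = 0.03489
  26: 1 × 0.0323 × 0.8366 = 0.02702
  27: 1 × 0.0261 × 0.8225 = 0.02147
Sum = 0.30719
NRR = 0.487 × 0.30719 = 0.14960
An NRR under 1 implies long-run decline under these rates.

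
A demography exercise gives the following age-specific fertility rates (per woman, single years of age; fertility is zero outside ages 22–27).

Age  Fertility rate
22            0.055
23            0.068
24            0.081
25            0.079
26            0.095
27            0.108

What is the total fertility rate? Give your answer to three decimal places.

Sum of ASFRs = 0.055 + 0.068 + 0.081 + 0.079 + 0.095 + 0.108 = 0.486
TFR = 0.486

0.486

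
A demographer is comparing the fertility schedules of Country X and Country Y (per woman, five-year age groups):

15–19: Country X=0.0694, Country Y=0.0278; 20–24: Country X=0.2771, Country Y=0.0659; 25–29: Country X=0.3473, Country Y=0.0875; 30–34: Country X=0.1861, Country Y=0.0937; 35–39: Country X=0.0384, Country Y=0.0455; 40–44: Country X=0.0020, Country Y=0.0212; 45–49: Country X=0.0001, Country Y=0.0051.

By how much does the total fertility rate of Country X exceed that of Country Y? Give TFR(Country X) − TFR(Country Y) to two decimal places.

2.87

Country X:
  Sum of ASFRs = 0.0694 + 0.2771 + 0.3473 + 0.1861 + 0.0384 + 0.0020 + 0.0001 = 0.9204
  TFR = 5 × 0.9204 = 4.602
Country Y:
  Sum of ASFRs = 0.0278 + 0.0659 + 0.0875 + 0.0937 + 0.0455 + 0.0212 + 0.0051 = 0.3467
  TFR = 5 × 0.3467 = 1.7335
Difference = 4.602 − 1.7335 = 2.8685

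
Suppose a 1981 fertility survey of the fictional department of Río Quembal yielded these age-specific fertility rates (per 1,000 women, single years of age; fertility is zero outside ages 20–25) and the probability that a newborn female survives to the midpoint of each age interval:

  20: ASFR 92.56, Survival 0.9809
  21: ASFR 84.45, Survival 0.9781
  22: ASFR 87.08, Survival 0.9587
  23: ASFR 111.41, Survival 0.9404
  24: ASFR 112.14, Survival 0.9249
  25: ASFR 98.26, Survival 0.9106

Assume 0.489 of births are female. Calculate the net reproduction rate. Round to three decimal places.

Proportion female at birth = 0.489.
Per-age-group product (1 × ASFR × survival probability):
  20: 1 × 92.56/1000 × 0.9809 = 0.09079
  21: 1 × 84.45/1000 × 0.9781 = 0.08260
  22: 1 × 87.08/1000 × 0.9587 = 0.08348
  23: 1 × 111.41/1000 × 0.9404 = 0.10477
  24: 1 × 112.14/1000 × 0.9249 = 0.10372
  25: 1 × 98.26/1000 × 0.9106 = 0.08948
Sum = 0.55484
NRR = 0.489 × 0.55484 = 0.27132

0.271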